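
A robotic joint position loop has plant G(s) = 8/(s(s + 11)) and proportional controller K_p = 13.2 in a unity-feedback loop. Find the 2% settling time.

T_s ≈ 0.727 s

The closed-loop denominator s² + 11s + 105.6 gives ω_n = √105.6 = 10.28 and ζ = 11/(2ω_n) = 0.5352.
2% settling time T_s ≈ 4/(ζω_n) = 4/5.5 = 0.727 s.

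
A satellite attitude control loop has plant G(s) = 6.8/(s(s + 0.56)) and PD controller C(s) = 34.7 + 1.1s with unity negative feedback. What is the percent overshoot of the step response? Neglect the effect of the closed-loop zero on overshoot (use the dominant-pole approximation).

Forward path: (34.7 + 1.1s)·6.8/(s(s+0.56)). The closed-loop characteristic equation is s² + (0.56 + 6.8·1.1)s + 6.8·34.7 = 0.
That is s² + 8.04s + 236 = 0, so ω_n = 15.36 rad/s and ζ = 8.04/(2·15.36) = 0.2617.
%OS = 100·exp(−πζ/√(1−ζ²)) = 42.7%.

42.7%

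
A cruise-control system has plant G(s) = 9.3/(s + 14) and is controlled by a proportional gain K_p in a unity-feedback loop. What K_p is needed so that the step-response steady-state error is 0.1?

K_p = 13.5

Steady-state error for a unit step on this type-0 loop is 1/(1 + K_p·G(0)).
G(0) = 0.6643. Require 1/(1 + K_p·0.6643) = 0.1, so 1 + 0.6643·K_p = 10.
K_p = (10 − 1)/0.6643 = 13.5.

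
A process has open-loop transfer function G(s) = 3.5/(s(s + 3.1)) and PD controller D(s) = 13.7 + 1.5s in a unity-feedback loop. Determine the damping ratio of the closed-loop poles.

Forward path: (13.7 + 1.5s)·3.5/(s(s+3.1)). The closed-loop characteristic equation is s² + (3.1 + 3.5·1.5)s + 3.5·13.7 = 0.
That is s² + 8.35s + 47.95 = 0, so ω_n = 6.925 rad/s and ζ = 8.35/(2·6.925) = 0.6029.

ζ = 0.603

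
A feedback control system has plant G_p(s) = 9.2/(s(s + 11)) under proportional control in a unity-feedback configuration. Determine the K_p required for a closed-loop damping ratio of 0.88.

K_p = 4.25

Closed-loop characteristic equation: s² + 11s + K_p·9.2 = 0.
So ω_n = √(9.2K_p) and 2ζω_n = 11, giving ζ = 11/(2√(9.2K_p)).
Setting ζ = 0.88: √(9.2K_p) = 11/(2·0.88) = 6.25, so K_p = 39.06/9.2 = 4.25.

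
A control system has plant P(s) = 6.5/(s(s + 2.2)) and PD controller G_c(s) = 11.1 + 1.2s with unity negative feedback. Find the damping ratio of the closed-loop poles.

ζ = 0.589

Forward path: (11.1 + 1.2s)·6.5/(s(s+2.2)). The closed-loop characteristic equation is s² + (2.2 + 6.5·1.2)s + 6.5·11.1 = 0.
That is s² + 10s + 72.15 = 0, so ω_n = 8.494 rad/s and ζ = 10/(2·8.494) = 0.5886.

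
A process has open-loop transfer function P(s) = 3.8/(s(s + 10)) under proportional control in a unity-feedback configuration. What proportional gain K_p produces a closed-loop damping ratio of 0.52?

Closed-loop characteristic equation: s² + 10s + K_p·3.8 = 0.
So ω_n = √(3.8K_p) and 2ζω_n = 10, giving ζ = 10/(2√(3.8K_p)).
Setting ζ = 0.52: √(3.8K_p) = 10/(2·0.52) = 9.615, so K_p = 92.46/3.8 = 24.3.

K_p = 24.3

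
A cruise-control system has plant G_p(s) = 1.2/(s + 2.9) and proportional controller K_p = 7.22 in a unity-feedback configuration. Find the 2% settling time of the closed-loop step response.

T_s ≈ 0.346 s

Closed-loop transfer function: T(s) = K_p·G_p(s)/(1 + K_p·G_p(s)) = 8.664/(s + 2.9 + 8.664) = 8.664/(s + 11.56).
Time constant τ = 1/11.56 = 0.08648 s, so the 2% settling time is about 4τ = 0.346 s.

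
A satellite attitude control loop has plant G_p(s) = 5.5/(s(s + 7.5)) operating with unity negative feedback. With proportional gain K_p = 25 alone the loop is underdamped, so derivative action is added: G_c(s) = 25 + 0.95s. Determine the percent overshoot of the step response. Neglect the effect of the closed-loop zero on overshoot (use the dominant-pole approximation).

13.1%

Forward path: (25 + 0.95s)·5.5/(s(s+7.5)). The closed-loop characteristic equation is s² + (7.5 + 5.5·0.95)s + 5.5·25 = 0.
That is s² + 12.72s + 137.5 = 0, so ω_n = 11.73 rad/s and ζ = 12.72/(2·11.73) = 0.5426.
%OS = 100·exp(−πζ/√(1−ζ²)) = 13.1%.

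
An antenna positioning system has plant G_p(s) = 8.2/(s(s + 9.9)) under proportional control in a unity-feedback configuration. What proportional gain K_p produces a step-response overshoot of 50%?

From %OS = 100·exp(−πζ/√(1−ζ²)) = 50%, ζ = −ln(0.5)/√(π²+ln²(0.5)) = 0.2155.
Characteristic equation s² + 9.9s + 8.2K_p = 0 gives ζ = 9.9/(2√(8.2K_p)).
Setting ζ = 0.2155: √(8.2K_p) = 9.9/(2·0.2155) = 22.97, so K_p = 527.8/8.2 = 64.4.

K_p = 64.4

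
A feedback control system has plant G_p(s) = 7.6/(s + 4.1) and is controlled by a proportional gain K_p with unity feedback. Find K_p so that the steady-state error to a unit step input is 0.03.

K_p = 17.4

For a type-0 loop with proportional control, e_ss = 1/(1 + K_p·G_p(0)).
G_p(0) = 1.854. Require 1/(1 + K_p·1.854) = 0.03, so 1 + 1.854·K_p = 33.33.
K_p = (33.33 − 1)/1.854 = 17.4.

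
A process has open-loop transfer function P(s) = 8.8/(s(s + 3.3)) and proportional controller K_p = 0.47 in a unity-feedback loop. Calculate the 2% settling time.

T_s ≈ 2.42 s

The closed-loop denominator s² + 3.3s + 4.136 gives ω_n = √4.136 = 2.034 and ζ = 3.3/(2ω_n) = 0.8113.
2% settling time T_s ≈ 4/(ζω_n) = 4/1.65 = 2.42 s.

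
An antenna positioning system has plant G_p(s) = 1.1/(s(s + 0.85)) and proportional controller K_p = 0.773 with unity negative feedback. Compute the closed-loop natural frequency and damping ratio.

1 + K_p·G_p(s) = 0 gives s² + 0.85s + 0.8503 = 0.
Matching s² + 2ζω_n s + ω_n²: ω_n = √0.8503 = 0.9221 rad/s and 2ζω_n = 0.85, so ζ = 0.85/(2·0.9221) = 0.461.

ω_n = 0.922 rad/s, ζ = 0.461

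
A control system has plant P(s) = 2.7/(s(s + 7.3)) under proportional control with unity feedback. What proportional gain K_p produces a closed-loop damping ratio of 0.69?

Closed-loop characteristic equation: s² + 7.3s + K_p·2.7 = 0.
So ω_n = √(2.7K_p) and 2ζω_n = 7.3, giving ζ = 7.3/(2√(2.7K_p)).
Setting ζ = 0.69: √(2.7K_p) = 7.3/(2·0.69) = 5.29, so K_p = 27.98/2.7 = 10.4.

K_p = 10.4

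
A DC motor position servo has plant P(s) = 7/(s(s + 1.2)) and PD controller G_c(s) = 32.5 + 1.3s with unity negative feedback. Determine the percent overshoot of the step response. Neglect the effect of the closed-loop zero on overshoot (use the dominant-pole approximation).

Forward path: (32.5 + 1.3s)·7/(s(s+1.2)). The closed-loop characteristic equation is s² + (1.2 + 7·1.3)s + 7·32.5 = 0.
That is s² + 10.3s + 227.5 = 0, so ω_n = 15.08 rad/s and ζ = 10.3/(2·15.08) = 0.3414.
%OS = 100·exp(−πζ/√(1−ζ²)) = 31.9%.

31.9%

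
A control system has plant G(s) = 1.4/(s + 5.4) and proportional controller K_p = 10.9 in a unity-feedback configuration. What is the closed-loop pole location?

s = -20.66

Closed-loop transfer function: T(s) = K_p·G(s)/(1 + K_p·G(s)) = 15.26/(s + 5.4 + 15.26) = 15.26/(s + 20.66).
The closed-loop pole is at s = −20.66.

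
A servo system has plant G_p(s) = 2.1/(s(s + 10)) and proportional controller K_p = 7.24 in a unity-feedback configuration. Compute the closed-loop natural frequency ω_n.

ω_n = 3.9 rad/s

1 + K_p·G_p(s) = 0 gives s² + 10s + 15.2 = 0.
So ω_n² = 15.2 ⇒ ω_n = 3.899 rad/s, and ζ = 10/(2ω_n) = 1.28.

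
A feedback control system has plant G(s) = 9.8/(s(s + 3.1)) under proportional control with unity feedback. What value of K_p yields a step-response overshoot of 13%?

From %OS = 100·exp(−πζ/√(1−ζ²)) = 13%, ζ = −ln(0.13)/√(π²+ln²(0.13)) = 0.5446.
Characteristic equation s² + 3.1s + 9.8K_p = 0 gives ζ = 3.1/(2√(9.8K_p)).
Setting ζ = 0.5446: √(9.8K_p) = 3.1/(2·0.5446) = 2.846, so K_p = 8.099/9.8 = 0.826.

K_p = 0.826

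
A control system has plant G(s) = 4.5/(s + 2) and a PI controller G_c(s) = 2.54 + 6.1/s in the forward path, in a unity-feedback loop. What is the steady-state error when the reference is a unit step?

0

The open loop G_c(s)G(s) has a pole at the origin (type 1), so the static position error constant is infinite and e_ss = 1/(1+∞) = 0.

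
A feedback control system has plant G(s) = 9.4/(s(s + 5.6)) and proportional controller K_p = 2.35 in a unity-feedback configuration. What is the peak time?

T_p = 0.832 s

Closed-loop characteristic equation: s² + 5.6s + 22.09 = 0, so ω_n = 4.7 rad/s and ζ = 5.6/(2·4.7) = 0.5957.
Damped frequency ω_d = ω_n√(1−ζ²) = 3.775 rad/s, so peak time T_p = π/ω_d = 0.832 s.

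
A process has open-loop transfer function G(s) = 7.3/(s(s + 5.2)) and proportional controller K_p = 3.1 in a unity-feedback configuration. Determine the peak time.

T_p = 0.789 s

The closed-loop denominator s² + 5.2s + 22.63 gives ω_n = √22.63 = 4.757 and ζ = 5.2/(2ω_n) = 0.5466.
Damped frequency ω_d = ω_n√(1−ζ²) = 3.984 rad/s, so peak time T_p = π/ω_d = 0.789 s.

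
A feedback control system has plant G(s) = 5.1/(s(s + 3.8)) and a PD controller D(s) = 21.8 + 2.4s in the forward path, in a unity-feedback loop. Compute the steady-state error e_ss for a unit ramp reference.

The loop has one pole at the origin (type 1). Velocity error constant K_v = lim_{s→0} s·D(s)G(s) = 21.8·5.1/3.8 = 29.26.
Steady-state error to a unit ramp: e_ss = 1/K_v = 0.0342.

0.0342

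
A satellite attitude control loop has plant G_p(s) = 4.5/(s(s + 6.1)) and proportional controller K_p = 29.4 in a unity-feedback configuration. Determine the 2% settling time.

T_s ≈ 1.31 s

The closed-loop denominator s² + 6.1s + 132.3 gives ω_n = √132.3 = 11.5 and ζ = 6.1/(2ω_n) = 0.2652.
2% settling time T_s ≈ 4/(ζω_n) = 4/3.05 = 1.31 s.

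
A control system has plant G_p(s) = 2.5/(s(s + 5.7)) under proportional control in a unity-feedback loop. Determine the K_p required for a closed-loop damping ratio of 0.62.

Closed-loop characteristic equation: s² + 5.7s + K_p·2.5 = 0.
So ω_n = √(2.5K_p) and 2ζω_n = 5.7, giving ζ = 5.7/(2√(2.5K_p)).
Setting ζ = 0.62: √(2.5K_p) = 5.7/(2·0.62) = 4.597, so K_p = 21.13/2.5 = 8.45.

K_p = 8.45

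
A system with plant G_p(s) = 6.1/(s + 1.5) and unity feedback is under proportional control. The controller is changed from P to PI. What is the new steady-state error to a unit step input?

Adding integral action puts a pole at s = 0 in the forward path, raising the system type to 1; a type-1 loop has zero steady-state error to a step.

0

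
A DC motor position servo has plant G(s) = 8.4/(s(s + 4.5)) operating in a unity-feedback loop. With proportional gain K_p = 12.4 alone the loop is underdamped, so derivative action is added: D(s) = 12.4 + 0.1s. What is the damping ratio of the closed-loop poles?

ζ = 0.262

Forward path: (12.4 + 0.1s)·8.4/(s(s+4.5)). The closed-loop characteristic equation is s² + (4.5 + 8.4·0.1)s + 8.4·12.4 = 0.
That is s² + 5.34s + 104.2 = 0, so ω_n = 10.21 rad/s and ζ = 5.34/(2·10.21) = 0.2616.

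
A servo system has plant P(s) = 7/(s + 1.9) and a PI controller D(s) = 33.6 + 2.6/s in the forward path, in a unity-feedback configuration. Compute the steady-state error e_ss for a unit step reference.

The open loop D(s)P(s) has a pole at the origin (type 1), so the static position error constant is infinite and e_ss = 1/(1+∞) = 0.

0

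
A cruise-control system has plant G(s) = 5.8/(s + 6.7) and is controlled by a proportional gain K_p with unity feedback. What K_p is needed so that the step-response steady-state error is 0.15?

For a type-0 loop with proportional control, e_ss = 1/(1 + K_p·G(0)).
G(0) = 0.8657. Require 1/(1 + K_p·0.8657) = 0.15, so 1 + 0.8657·K_p = 6.667.
K_p = (6.667 − 1)/0.8657 = 6.55.

K_p = 6.55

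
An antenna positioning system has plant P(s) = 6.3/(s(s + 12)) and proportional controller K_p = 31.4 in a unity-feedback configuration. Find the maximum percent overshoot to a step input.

22.7%

The closed-loop denominator s² + 12s + 197.8 gives ω_n = √197.8 = 14.06 and ζ = 12/(2ω_n) = 0.4266.
%OS = 100·exp(−πζ/√(1−ζ²)) = 100·exp(−π·0.4266/√0.818) = 22.7%.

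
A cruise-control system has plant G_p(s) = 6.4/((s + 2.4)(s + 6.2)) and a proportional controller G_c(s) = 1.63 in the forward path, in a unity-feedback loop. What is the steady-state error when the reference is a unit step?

The loop is type 0. Static position error constant K_pos = G_c(0)·G_p(0) = 1.63·0.4301 = 0.7011.
Steady-state error to a unit step: e_ss = 1/(1+K_pos) = 1/1.701 = 0.588.

0.588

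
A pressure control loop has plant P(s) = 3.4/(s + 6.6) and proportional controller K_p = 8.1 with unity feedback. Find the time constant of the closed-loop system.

τ = 0.0293 s

Closed-loop transfer function: T(s) = K_p·P(s)/(1 + K_p·P(s)) = 27.54/(s + 6.6 + 27.54) = 27.54/(s + 34.14).
Time constant τ = 1/34.14 = 0.0293 s.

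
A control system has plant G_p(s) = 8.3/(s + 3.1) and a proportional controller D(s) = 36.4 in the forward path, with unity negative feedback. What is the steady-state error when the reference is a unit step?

0.0102

The loop is type 0. Static position error constant K_pos = D(0)·G_p(0) = 36.4·2.677 = 97.46.
Steady-state error to a unit step: e_ss = 1/(1+K_pos) = 1/98.46 = 0.0102.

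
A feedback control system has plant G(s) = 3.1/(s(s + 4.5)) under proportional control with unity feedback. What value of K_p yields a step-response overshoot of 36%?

K_p = 17.1

From %OS = 100·exp(−πζ/√(1−ζ²)) = 36%, ζ = −ln(0.36)/√(π²+ln²(0.36)) = 0.3093.
Characteristic equation s² + 4.5s + 3.1K_p = 0 gives ζ = 4.5/(2√(3.1K_p)).
Setting ζ = 0.3093: √(3.1K_p) = 4.5/(2·0.3093) = 7.275, so K_p = 52.93/3.1 = 17.1.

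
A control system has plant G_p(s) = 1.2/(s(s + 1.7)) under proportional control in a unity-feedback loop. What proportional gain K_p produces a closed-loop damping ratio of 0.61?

Closed-loop characteristic equation: s² + 1.7s + K_p·1.2 = 0.
So ω_n = √(1.2K_p) and 2ζω_n = 1.7, giving ζ = 1.7/(2√(1.2K_p)).
Setting ζ = 0.61: √(1.2K_p) = 1.7/(2·0.61) = 1.393, so K_p = 1.942/1.2 = 1.62.

K_p = 1.62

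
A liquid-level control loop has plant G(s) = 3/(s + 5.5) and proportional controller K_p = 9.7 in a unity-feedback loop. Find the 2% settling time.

Closed-loop transfer function: T(s) = K_p·G(s)/(1 + K_p·G(s)) = 29.1/(s + 5.5 + 29.1) = 29.1/(s + 34.6).
Time constant τ = 1/34.6 = 0.0289 s, so the 2% settling time is about 4τ = 0.116 s.

T_s ≈ 0.116 s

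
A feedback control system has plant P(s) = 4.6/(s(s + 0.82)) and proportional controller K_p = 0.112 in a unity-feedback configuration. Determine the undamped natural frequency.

ω_n = 0.718 rad/s

1 + K_p·P(s) = 0 gives s² + 0.82s + 0.5152 = 0.
So ω_n² = 0.5152 ⇒ ω_n = 0.7178 rad/s, and ζ = 0.82/(2ω_n) = 0.571.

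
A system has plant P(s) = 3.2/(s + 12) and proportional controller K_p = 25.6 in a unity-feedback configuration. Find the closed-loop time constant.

Closed-loop transfer function: T(s) = K_p·P(s)/(1 + K_p·P(s)) = 81.92/(s + 12 + 81.92) = 81.92/(s + 93.92).
Time constant τ = 1/93.92 = 0.0106 s.

τ = 0.0106 s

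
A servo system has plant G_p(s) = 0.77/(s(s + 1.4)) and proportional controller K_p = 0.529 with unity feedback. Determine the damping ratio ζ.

1 + K_p·G_p(s) = 0 gives s² + 1.4s + 0.4073 = 0.
So ω_n² = 0.4073 ⇒ ω_n = 0.6382 rad/s, and ζ = 1.4/(2ω_n) = 1.1.

ζ = 1.1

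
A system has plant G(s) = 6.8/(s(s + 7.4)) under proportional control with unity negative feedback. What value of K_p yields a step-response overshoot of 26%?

K_p = 13

From %OS = 100·exp(−πζ/√(1−ζ²)) = 26%, ζ = −ln(0.26)/√(π²+ln²(0.26)) = 0.3941.
Characteristic equation s² + 7.4s + 6.8K_p = 0 gives ζ = 7.4/(2√(6.8K_p)).
Setting ζ = 0.3941: √(6.8K_p) = 7.4/(2·0.3941) = 9.389, so K_p = 88.15/6.8 = 13.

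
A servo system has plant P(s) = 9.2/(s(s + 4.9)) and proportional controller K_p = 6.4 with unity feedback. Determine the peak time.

Closed-loop characteristic equation: s² + 4.9s + 58.88 = 0, so ω_n = 7.673 rad/s and ζ = 4.9/(2·7.673) = 0.3193.
Damped frequency ω_d = ω_n√(1−ζ²) = 7.272 rad/s, so peak time T_p = π/ω_d = 0.432 s.

T_p = 0.432 s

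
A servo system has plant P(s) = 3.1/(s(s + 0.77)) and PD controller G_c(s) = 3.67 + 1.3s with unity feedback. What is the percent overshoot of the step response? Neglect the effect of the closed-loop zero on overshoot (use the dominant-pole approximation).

4.15%

Forward path: (3.67 + 1.3s)·3.1/(s(s+0.77)). The closed-loop characteristic equation is s² + (0.77 + 3.1·1.3)s + 3.1·3.67 = 0.
That is s² + 4.8s + 11.38 = 0, so ω_n = 3.373 rad/s and ζ = 4.8/(2·3.373) = 0.7115.
%OS = 100·exp(−πζ/√(1−ζ²)) = 4.15%.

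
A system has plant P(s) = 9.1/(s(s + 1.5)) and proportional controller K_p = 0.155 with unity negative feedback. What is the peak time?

From 1 + K_pP(s) = 0: s² + 1.5s + 1.41 = 0 ⇒ ω_n = 1.188, ζ = 0.6315.
Damped frequency ω_d = ω_n√(1−ζ²) = 0.9209 rad/s, so peak time T_p = π/ω_d = 3.41 s.

T_p = 3.41 s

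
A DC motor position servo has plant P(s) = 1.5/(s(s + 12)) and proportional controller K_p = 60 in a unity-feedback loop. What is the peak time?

T_p = 0.428 s

The closed-loop denominator s² + 12s + 90 gives ω_n = √90 = 9.487 and ζ = 12/(2ω_n) = 0.6325.
Damped frequency ω_d = ω_n√(1−ζ²) = 7.348 rad/s, so peak time T_p = π/ω_d = 0.428 s.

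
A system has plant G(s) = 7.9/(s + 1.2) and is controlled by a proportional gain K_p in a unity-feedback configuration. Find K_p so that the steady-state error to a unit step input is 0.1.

K_p = 1.37

The loop is type 0, so e_ss(step) = 1/(1 + K_pos) with K_pos = K_p·G(0).
G(0) = 6.583. Require 1/(1 + K_p·6.583) = 0.1, so 1 + 6.583·K_p = 10.
K_p = (10 − 1)/6.583 = 1.37.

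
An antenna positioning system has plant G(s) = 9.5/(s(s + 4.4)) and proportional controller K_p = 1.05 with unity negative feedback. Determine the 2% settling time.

From 1 + K_pG(s) = 0: s² + 4.4s + 9.975 = 0 ⇒ ω_n = 3.158, ζ = 0.6966.
2% settling time T_s ≈ 4/(ζω_n) = 4/2.2 = 1.82 s.

T_s ≈ 1.82 s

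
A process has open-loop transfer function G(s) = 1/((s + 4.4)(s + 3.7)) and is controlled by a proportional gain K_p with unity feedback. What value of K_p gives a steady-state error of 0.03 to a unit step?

For a type-0 loop with proportional control, e_ss = 1/(1 + K_p·G(0)).
G(0) = 0.06143. Require 1/(1 + K_p·0.06143) = 0.03, so 1 + 0.06143·K_p = 33.33.
K_p = (33.33 − 1)/0.06143 = 526.

K_p = 526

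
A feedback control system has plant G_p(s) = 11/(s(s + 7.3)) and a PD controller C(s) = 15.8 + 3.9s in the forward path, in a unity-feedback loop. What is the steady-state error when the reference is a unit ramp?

The loop has one pole at the origin (type 1). Velocity error constant K_v = lim_{s→0} s·C(s)G_p(s) = 15.8·11/7.3 = 23.81.
Steady-state error to a unit ramp: e_ss = 1/K_v = 0.042.

0.042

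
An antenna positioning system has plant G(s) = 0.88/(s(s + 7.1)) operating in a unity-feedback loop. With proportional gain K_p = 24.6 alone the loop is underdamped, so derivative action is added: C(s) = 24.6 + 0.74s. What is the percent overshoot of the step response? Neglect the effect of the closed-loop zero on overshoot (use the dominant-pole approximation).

0.883%

Forward path: (24.6 + 0.74s)·0.88/(s(s+7.1)). The closed-loop characteristic equation is s² + (7.1 + 0.88·0.74)s + 0.88·24.6 = 0.
That is s² + 7.751s + 21.65 = 0, so ω_n = 4.653 rad/s and ζ = 7.751/(2·4.653) = 0.833.
%OS = 100·exp(−πζ/√(1−ζ²)) = 0.883%.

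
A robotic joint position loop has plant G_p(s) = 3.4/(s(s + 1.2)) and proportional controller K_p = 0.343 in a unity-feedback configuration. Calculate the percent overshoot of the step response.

The closed-loop denominator s² + 1.2s + 1.166 gives ω_n = √1.166 = 1.08 and ζ = 1.2/(2ω_n) = 0.5556.
%OS = 100·exp(−πζ/√(1−ζ²)) = 100·exp(−π·0.5556/√0.6913) = 12.3%.

12.3%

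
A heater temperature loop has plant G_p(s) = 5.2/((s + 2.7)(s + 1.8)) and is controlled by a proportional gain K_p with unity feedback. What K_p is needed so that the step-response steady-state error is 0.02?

K_p = 45.8

For a type-0 loop with proportional control, e_ss = 1/(1 + K_p·G_p(0)).
G_p(0) = 1.07. Require 1/(1 + K_p·1.07) = 0.02, so 1 + 1.07·K_p = 50.
K_p = (50 − 1)/1.07 = 45.8.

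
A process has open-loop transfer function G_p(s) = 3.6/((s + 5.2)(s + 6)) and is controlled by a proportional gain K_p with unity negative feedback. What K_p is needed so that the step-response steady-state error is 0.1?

The loop is type 0, so e_ss(step) = 1/(1 + K_pos) with K_pos = K_p·G_p(0).
G_p(0) = 0.1154. Require 1/(1 + K_p·0.1154) = 0.1, so 1 + 0.1154·K_p = 10.
K_p = (10 − 1)/0.1154 = 78.

K_p = 78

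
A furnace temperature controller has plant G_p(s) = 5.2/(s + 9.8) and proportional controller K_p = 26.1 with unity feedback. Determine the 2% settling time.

T_s ≈ 0.0275 s

Closed-loop transfer function: T(s) = K_p·G_p(s)/(1 + K_p·G_p(s)) = 135.7/(s + 9.8 + 135.7) = 135.7/(s + 145.5).
Time constant τ = 1/145.5 = 0.006872 s, so the 2% settling time is about 4τ = 0.0275 s.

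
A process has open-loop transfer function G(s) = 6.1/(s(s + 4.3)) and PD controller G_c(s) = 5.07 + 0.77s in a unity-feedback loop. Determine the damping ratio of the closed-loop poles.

Forward path: (5.07 + 0.77s)·6.1/(s(s+4.3)). The closed-loop characteristic equation is s² + (4.3 + 6.1·0.77)s + 6.1·5.07 = 0.
That is s² + 8.997s + 30.93 = 0, so ω_n = 5.561 rad/s and ζ = 8.997/(2·5.561) = 0.8089.

ζ = 0.809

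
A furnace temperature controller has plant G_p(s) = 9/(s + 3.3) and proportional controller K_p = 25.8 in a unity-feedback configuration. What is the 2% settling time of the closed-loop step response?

Closed-loop transfer function: T(s) = K_p·G_p(s)/(1 + K_p·G_p(s)) = 232.2/(s + 3.3 + 232.2) = 232.2/(s + 235.5).
Time constant τ = 1/235.5 = 0.004246 s, so the 2% settling time is about 4τ = 0.017 s.

T_s ≈ 0.017 s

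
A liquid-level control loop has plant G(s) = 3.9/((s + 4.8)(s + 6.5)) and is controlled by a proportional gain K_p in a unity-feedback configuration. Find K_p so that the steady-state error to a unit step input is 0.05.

K_p = 152

For a type-0 loop with proportional control, e_ss = 1/(1 + K_p·G(0)).
G(0) = 0.125. Require 1/(1 + K_p·0.125) = 0.05, so 1 + 0.125·K_p = 20.
K_p = (20 − 1)/0.125 = 152.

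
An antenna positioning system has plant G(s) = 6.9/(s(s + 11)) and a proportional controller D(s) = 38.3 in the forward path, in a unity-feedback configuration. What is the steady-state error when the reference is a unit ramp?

The loop has one pole at the origin (type 1). Velocity error constant K_v = lim_{s→0} s·D(s)G(s) = 38.3·6.9/11 = 24.02.
Steady-state error to a unit ramp: e_ss = 1/K_v = 0.0416.

0.0416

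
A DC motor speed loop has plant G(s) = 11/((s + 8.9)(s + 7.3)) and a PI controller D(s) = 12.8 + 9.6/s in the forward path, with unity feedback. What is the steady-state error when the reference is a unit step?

0

The open loop D(s)G(s) has a pole at the origin (type 1), so the static position error constant is infinite and e_ss = 1/(1+∞) = 0.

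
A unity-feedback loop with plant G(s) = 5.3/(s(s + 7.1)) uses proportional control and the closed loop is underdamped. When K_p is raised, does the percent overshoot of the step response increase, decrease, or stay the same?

ζ = 7.1/(2√(5.3K_p)) decreases as K_p grows; lower damping means more overshoot.

increase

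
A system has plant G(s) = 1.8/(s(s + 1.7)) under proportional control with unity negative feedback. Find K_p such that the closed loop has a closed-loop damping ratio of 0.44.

Closed-loop characteristic equation: s² + 1.7s + K_p·1.8 = 0.
So ω_n = √(1.8K_p) and 2ζω_n = 1.7, giving ζ = 1.7/(2√(1.8K_p)).
Setting ζ = 0.44: √(1.8K_p) = 1.7/(2·0.44) = 1.932, so K_p = 3.732/1.8 = 2.07.

K_p = 2.07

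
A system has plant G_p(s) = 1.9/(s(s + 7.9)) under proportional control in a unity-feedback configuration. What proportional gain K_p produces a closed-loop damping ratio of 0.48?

K_p = 35.6

Closed-loop characteristic equation: s² + 7.9s + K_p·1.9 = 0.
So ω_n = √(1.9K_p) and 2ζω_n = 7.9, giving ζ = 7.9/(2√(1.9K_p)).
Setting ζ = 0.48: √(1.9K_p) = 7.9/(2·0.48) = 8.229, so K_p = 67.72/1.9 = 35.6.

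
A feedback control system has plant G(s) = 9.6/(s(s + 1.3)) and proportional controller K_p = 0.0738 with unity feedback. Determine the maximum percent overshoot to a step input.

Closed-loop characteristic equation: s² + 1.3s + 0.7085 = 0, so ω_n = 0.8417 rad/s and ζ = 1.3/(2·0.8417) = 0.7722.
%OS = 100·exp(−πζ/√(1−ζ²)) = 100·exp(−π·0.7722/√0.4037) = 2.2%.

2.2%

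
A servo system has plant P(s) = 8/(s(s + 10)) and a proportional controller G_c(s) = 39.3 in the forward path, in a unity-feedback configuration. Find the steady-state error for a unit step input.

The open loop G_c(s)P(s) has a pole at the origin (type 1), so the static position error constant is infinite and e_ss = 1/(1+∞) = 0.

0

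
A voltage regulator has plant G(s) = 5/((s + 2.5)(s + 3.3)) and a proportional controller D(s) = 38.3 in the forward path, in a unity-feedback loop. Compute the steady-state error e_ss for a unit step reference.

0.0413

The loop is type 0. Static position error constant K_pos = D(0)·G(0) = 38.3·0.6061 = 23.21.
Steady-state error to a unit step: e_ss = 1/(1+K_pos) = 1/24.21 = 0.0413.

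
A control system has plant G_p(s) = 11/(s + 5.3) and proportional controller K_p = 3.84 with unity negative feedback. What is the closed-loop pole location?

s = -47.54

Closed-loop transfer function: T(s) = K_p·G_p(s)/(1 + K_p·G_p(s)) = 42.24/(s + 5.3 + 42.24) = 42.24/(s + 47.54).
The closed-loop pole is at s = −47.54.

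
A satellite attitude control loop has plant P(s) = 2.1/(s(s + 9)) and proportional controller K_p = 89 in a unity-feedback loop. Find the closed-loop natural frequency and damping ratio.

The closed-loop denominator is s(s+9) + 89·2.1 = s² + 9s + 186.9.
Matching s² + 2ζω_n s + ω_n²: ω_n = √186.9 = 13.67 rad/s and 2ζω_n = 9, so ζ = 9/(2·13.67) = 0.329.

ω_n = 13.7 rad/s, ζ = 0.329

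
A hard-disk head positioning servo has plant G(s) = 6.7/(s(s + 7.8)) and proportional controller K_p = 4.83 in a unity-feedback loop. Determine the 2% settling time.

The closed-loop denominator s² + 7.8s + 32.36 gives ω_n = √32.36 = 5.689 and ζ = 7.8/(2ω_n) = 0.6856.
2% settling time T_s ≈ 4/(ζω_n) = 4/3.9 = 1.03 s.

T_s ≈ 1.03 s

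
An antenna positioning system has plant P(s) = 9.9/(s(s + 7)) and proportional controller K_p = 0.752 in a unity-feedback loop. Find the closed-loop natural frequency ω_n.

The closed-loop denominator is s(s+7) + 0.752·9.9 = s² + 7s + 7.445.
So ω_n² = 7.445 ⇒ ω_n = 2.729 rad/s, and ζ = 7/(2ω_n) = 1.28.

ω_n = 2.73 rad/s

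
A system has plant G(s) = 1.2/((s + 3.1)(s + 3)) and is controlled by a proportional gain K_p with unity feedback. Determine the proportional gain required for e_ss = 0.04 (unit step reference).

K_p = 186

For a type-0 loop with proportional control, e_ss = 1/(1 + K_p·G(0)).
G(0) = 0.129. Require 1/(1 + K_p·0.129) = 0.04, so 1 + 0.129·K_p = 25.
K_p = (25 − 1)/0.129 = 186.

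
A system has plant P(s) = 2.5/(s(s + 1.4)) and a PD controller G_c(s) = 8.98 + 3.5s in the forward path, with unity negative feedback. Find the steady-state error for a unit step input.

0

The open loop G_c(s)P(s) has a pole at the origin (type 1), so the static position error constant is infinite and e_ss = 1/(1+∞) = 0.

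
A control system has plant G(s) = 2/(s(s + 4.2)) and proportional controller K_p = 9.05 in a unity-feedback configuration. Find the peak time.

T_p = 0.849 s

Closed-loop characteristic equation: s² + 4.2s + 18.1 = 0, so ω_n = 4.254 rad/s and ζ = 4.2/(2·4.254) = 0.4936.
Damped frequency ω_d = ω_n√(1−ζ²) = 3.7 rad/s, so peak time T_p = π/ω_d = 0.849 s.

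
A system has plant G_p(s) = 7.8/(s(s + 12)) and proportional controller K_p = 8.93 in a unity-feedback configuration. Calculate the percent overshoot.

The closed-loop denominator s² + 12s + 69.65 gives ω_n = √69.65 = 8.346 and ζ = 12/(2ω_n) = 0.7189.
%OS = 100·exp(−πζ/√(1−ζ²)) = 100·exp(−π·0.7189/√0.4832) = 3.88%.

3.88%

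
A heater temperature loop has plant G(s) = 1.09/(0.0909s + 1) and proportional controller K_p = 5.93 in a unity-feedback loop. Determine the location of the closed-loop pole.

s = -82.11

Closed loop: T(s) = K_p·G/(1+K_p·G) = 6.464/(0.0909s + 1 + 6.464), with pole at s = −(1 + 6.464)/0.0909 = −82.11.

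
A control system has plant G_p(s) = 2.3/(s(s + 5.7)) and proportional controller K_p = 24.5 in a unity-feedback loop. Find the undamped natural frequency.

ω_n = 7.51 rad/s

With unity feedback the closed-loop characteristic equation is s² + 5.7s + 24.5·2.3 = s² + 5.7s + 56.35 = 0.
So ω_n² = 56.35 ⇒ ω_n = 7.507 rad/s, and ζ = 5.7/(2ω_n) = 0.38.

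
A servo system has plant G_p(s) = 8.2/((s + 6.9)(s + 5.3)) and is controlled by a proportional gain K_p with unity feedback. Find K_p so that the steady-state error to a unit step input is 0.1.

K_p = 40.1

Steady-state error for a unit step on this type-0 loop is 1/(1 + K_p·G_p(0)).
G_p(0) = 0.2242. Require 1/(1 + K_p·0.2242) = 0.1, so 1 + 0.2242·K_p = 10.
K_p = (10 − 1)/0.2242 = 40.1.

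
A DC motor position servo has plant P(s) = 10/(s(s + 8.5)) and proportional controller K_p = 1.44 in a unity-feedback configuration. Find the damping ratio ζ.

ζ = 1.12

With unity feedback the closed-loop characteristic equation is s² + 8.5s + 1.44·10 = s² + 8.5s + 14.4 = 0.
Matching s² + 2ζω_n s + ω_n²: ω_n = √14.4 = 3.795 rad/s and 2ζω_n = 8.5, so ζ = 8.5/(2·3.795) = 1.12.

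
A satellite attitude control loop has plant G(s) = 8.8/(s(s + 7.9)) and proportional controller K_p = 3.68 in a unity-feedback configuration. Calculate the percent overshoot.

4.84%

From 1 + K_pG(s) = 0: s² + 7.9s + 32.38 = 0 ⇒ ω_n = 5.691, ζ = 0.6941.
%OS = 100·exp(−πζ/√(1−ζ²)) = 100·exp(−π·0.6941/√0.5182) = 4.84%.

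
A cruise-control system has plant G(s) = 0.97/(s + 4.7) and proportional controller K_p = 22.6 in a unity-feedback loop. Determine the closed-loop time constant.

τ = 0.0376 s

Closed-loop transfer function: T(s) = K_p·G(s)/(1 + K_p·G(s)) = 21.92/(s + 4.7 + 21.92) = 21.92/(s + 26.62).
Time constant τ = 1/26.62 = 0.0376 s.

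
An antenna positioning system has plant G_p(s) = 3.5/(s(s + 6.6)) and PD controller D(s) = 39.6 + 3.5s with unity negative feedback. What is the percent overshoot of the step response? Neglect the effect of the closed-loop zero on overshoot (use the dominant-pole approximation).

1.5%

Forward path: (39.6 + 3.5s)·3.5/(s(s+6.6)). The closed-loop characteristic equation is s² + (6.6 + 3.5·3.5)s + 3.5·39.6 = 0.
That is s² + 18.85s + 138.6 = 0, so ω_n = 11.77 rad/s and ζ = 18.85/(2·11.77) = 0.8006.
%OS = 100·exp(−πζ/√(1−ζ²)) = 1.5%.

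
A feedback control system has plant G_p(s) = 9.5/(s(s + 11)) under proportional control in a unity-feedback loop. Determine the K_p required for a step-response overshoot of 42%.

K_p = 44.9

From %OS = 100·exp(−πζ/√(1−ζ²)) = 42%, ζ = −ln(0.42)/√(π²+ln²(0.42)) = 0.2662.
Characteristic equation s² + 11s + 9.5K_p = 0 gives ζ = 11/(2√(9.5K_p)).
Setting ζ = 0.2662: √(9.5K_p) = 11/(2·0.2662) = 20.66, so K_p = 427/9.5 = 44.9.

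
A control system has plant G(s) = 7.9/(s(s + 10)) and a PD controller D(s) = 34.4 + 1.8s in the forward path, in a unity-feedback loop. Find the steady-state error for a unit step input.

The open loop D(s)G(s) has a pole at the origin (type 1), so the static position error constant is infinite and e_ss = 1/(1+∞) = 0.

0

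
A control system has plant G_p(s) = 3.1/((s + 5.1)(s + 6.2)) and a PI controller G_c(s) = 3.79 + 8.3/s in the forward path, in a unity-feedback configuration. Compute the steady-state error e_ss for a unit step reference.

The open loop G_c(s)G_p(s) has a pole at the origin (type 1), so the static position error constant is infinite and e_ss = 1/(1+∞) = 0.

0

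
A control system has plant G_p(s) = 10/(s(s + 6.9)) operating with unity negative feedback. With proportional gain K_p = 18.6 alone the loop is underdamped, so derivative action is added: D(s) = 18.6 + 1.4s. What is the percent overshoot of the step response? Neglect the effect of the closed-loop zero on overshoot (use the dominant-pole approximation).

2.36%

Forward path: (18.6 + 1.4s)·10/(s(s+6.9)). The closed-loop characteristic equation is s² + (6.9 + 10·1.4)s + 10·18.6 = 0.
That is s² + 20.9s + 186 = 0, so ω_n = 13.64 rad/s and ζ = 20.9/(2·13.64) = 0.7662.
%OS = 100·exp(−πζ/√(1−ζ²)) = 2.36%.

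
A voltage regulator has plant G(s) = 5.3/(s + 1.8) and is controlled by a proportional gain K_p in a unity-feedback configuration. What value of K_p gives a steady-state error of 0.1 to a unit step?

K_p = 3.06

The loop is type 0, so e_ss(step) = 1/(1 + K_pos) with K_pos = K_p·G(0).
G(0) = 2.944. Require 1/(1 + K_p·2.944) = 0.1, so 1 + 2.944·K_p = 10.
K_p = (10 − 1)/2.944 = 3.06.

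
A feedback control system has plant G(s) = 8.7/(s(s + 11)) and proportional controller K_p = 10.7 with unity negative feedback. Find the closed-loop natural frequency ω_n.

The closed-loop denominator is s(s+11) + 10.7·8.7 = s² + 11s + 93.09.
So ω_n² = 93.09 ⇒ ω_n = 9.648 rad/s, and ζ = 11/(2ω_n) = 0.57.

ω_n = 9.65 rad/s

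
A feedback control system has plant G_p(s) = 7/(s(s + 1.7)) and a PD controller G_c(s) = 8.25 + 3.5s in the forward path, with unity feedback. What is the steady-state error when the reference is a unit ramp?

0.0294

The loop has one pole at the origin (type 1). Velocity error constant K_v = lim_{s→0} s·G_c(s)G_p(s) = 8.25·7/1.7 = 33.97.
Steady-state error to a unit ramp: e_ss = 1/K_v = 0.0294.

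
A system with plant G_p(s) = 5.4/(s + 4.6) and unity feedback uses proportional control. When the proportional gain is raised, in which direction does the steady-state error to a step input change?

decrease

The position error constant K_pos = K_p·G_p(0) grows with K_p, and e_ss = 1/(1+K_pos) falls.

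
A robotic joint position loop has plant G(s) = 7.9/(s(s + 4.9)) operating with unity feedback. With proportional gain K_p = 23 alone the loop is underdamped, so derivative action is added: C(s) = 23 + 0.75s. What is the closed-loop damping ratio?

ζ = 0.402

Forward path: (23 + 0.75s)·7.9/(s(s+4.9)). The closed-loop characteristic equation is s² + (4.9 + 7.9·0.75)s + 7.9·23 = 0.
That is s² + 10.83s + 181.7 = 0, so ω_n = 13.48 rad/s and ζ = 10.83/(2·13.48) = 0.4015.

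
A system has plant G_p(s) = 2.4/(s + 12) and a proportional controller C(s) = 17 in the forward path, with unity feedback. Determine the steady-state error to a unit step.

The loop is type 0. Static position error constant K_pos = C(0)·G_p(0) = 17·0.2 = 3.4.
Steady-state error to a unit step: e_ss = 1/(1+K_pos) = 1/4.4 = 0.227.

0.227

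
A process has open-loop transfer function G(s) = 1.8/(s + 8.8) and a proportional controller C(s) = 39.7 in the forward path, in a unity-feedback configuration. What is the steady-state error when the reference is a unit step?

0.11

The loop is type 0. Static position error constant K_pos = C(0)·G(0) = 39.7·0.2045 = 8.12.
Steady-state error to a unit step: e_ss = 1/(1+K_pos) = 1/9.12 = 0.11.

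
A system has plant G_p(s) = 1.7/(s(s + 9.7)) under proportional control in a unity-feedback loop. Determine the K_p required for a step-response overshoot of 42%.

K_p = 195

From %OS = 100·exp(−πζ/√(1−ζ²)) = 42%, ζ = −ln(0.42)/√(π²+ln²(0.42)) = 0.2662.
Characteristic equation s² + 9.7s + 1.7K_p = 0 gives ζ = 9.7/(2√(1.7K_p)).
Setting ζ = 0.2662: √(1.7K_p) = 9.7/(2·0.2662) = 18.22, so K_p = 332/1.7 = 195.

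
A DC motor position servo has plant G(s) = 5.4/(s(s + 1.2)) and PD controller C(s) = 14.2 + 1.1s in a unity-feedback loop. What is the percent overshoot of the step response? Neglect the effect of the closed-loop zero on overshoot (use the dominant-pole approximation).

Forward path: (14.2 + 1.1s)·5.4/(s(s+1.2)). The closed-loop characteristic equation is s² + (1.2 + 5.4·1.1)s + 5.4·14.2 = 0.
That is s² + 7.14s + 76.68 = 0, so ω_n = 8.757 rad/s and ζ = 7.14/(2·8.757) = 0.4077.
%OS = 100·exp(−πζ/√(1−ζ²)) = 24.6%.

24.6%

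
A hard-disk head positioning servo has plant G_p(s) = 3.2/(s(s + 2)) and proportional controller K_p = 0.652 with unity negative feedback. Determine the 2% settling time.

T_s ≈ 4 s

From 1 + K_pG_p(s) = 0: s² + 2s + 2.086 = 0 ⇒ ω_n = 1.444, ζ = 0.6923.
2% settling time T_s ≈ 4/(ζω_n) = 4/1 = 4 s.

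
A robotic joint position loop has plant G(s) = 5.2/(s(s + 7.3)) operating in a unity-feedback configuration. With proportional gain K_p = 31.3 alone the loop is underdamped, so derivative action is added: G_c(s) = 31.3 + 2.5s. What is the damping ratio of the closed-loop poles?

Forward path: (31.3 + 2.5s)·5.2/(s(s+7.3)). The closed-loop characteristic equation is s² + (7.3 + 5.2·2.5)s + 5.2·31.3 = 0.
That is s² + 20.3s + 162.8 = 0, so ω_n = 12.76 rad/s and ζ = 20.3/(2·12.76) = 0.7956.

ζ = 0.796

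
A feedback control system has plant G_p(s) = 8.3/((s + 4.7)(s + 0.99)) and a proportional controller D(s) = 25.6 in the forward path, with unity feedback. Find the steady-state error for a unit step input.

0.0214

The loop is type 0. Static position error constant K_pos = D(0)·G_p(0) = 25.6·1.784 = 45.67.
Steady-state error to a unit step: e_ss = 1/(1+K_pos) = 1/46.67 = 0.0214.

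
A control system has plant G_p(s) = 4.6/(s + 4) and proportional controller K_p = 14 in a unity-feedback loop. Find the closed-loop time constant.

τ = 0.0146 s

Closed-loop transfer function: T(s) = K_p·G_p(s)/(1 + K_p·G_p(s)) = 64.4/(s + 4 + 64.4) = 64.4/(s + 68.4).
Time constant τ = 1/68.4 = 0.0146 s.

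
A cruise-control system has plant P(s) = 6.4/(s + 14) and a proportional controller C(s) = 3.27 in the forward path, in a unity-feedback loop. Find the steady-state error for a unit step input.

The loop is type 0. Static position error constant K_pos = C(0)·P(0) = 3.27·0.4571 = 1.495.
Steady-state error to a unit step: e_ss = 1/(1+K_pos) = 1/2.495 = 0.401.

0.401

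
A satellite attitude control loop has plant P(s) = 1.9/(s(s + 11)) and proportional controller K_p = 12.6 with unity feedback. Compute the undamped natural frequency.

ω_n = 4.89 rad/s

The closed-loop denominator is s(s+11) + 12.6·1.9 = s² + 11s + 23.94.
So ω_n² = 23.94 ⇒ ω_n = 4.893 rad/s, and ζ = 11/(2ω_n) = 1.12.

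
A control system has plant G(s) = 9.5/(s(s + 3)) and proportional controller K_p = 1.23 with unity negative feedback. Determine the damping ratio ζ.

ζ = 0.439

With unity feedback the closed-loop characteristic equation is s² + 3s + 1.23·9.5 = s² + 3s + 11.69 = 0.
So ω_n² = 11.69 ⇒ ω_n = 3.418 rad/s, and ζ = 3/(2ω_n) = 0.439.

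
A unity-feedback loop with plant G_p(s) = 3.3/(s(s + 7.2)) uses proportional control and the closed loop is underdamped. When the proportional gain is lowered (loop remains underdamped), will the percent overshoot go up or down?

decrease

ζ = 7.2/(2√(3.3K_p)) rises as K_p falls; higher damping means less overshoot.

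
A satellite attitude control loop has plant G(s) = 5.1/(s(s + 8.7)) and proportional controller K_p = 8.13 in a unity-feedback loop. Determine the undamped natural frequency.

1 + K_p·G(s) = 0 gives s² + 8.7s + 41.46 = 0.
Matching s² + 2ζω_n s + ω_n²: ω_n = √41.46 = 6.439 rad/s and 2ζω_n = 8.7, so ζ = 8.7/(2·6.439) = 0.676.

ω_n = 6.44 rad/s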